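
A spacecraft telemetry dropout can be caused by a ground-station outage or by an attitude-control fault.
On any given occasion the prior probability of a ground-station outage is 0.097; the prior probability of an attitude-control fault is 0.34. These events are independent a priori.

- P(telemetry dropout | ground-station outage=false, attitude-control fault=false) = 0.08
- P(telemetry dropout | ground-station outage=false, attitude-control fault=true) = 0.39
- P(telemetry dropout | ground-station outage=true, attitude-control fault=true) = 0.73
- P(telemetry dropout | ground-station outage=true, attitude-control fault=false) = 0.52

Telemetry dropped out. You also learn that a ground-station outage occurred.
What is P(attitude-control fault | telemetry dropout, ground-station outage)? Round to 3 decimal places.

P(attitude-control fault | telemetry dropout, ground-station outage) ≈ 0.420

Weight on attitude-control fault=true, given the evidence: 0.73×0.34 = 0.248200
Denominator P(telemetry dropout | ground-station outage): 0.52×0.66 + 0.73×0.34 = 0.591400
Posterior = 0.248200 / 0.591400 ≈ 0.420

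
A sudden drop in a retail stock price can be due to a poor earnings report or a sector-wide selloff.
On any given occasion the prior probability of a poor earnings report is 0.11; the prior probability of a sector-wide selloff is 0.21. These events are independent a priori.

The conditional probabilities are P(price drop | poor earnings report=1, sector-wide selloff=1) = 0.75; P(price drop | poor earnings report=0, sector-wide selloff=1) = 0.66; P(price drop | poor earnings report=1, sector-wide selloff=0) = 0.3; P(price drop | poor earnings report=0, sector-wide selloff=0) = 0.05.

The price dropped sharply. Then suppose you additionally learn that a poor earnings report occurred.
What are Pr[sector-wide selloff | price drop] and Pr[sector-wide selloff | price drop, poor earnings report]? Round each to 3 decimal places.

For the numerator, keep only sector-wide selloff=true terms: 0.123354 + 0.017325 = 0.140679
Denominator P(price drop): 0.05×0.89×0.79 + 0.66×0.89×0.21 + 0.3×0.11×0.79 + 0.75×0.11×0.21 = 0.201904
Posterior = 0.140679 / 0.201904 ≈ 0.697

Now also conditioning on poor earnings report=true:
Enumerate both values of sector-wide selloff and weight by the priors:
  P(price drop | poor earnings report) = 0.3*0.79 + 0.75*0.21
        = 0.237000 + 0.157500 = 0.394500
The terms with sector-wide selloff present sum to 0.157500, so
  P(sector-wide selloff | price drop, poor earnings report) = 0.157500 / 0.394500 ≈ 0.399

Pr[sector-wide selloff | price drop] ≈ 0.697; Pr[sector-wide selloff | price drop, poor earnings report] ≈ 0.399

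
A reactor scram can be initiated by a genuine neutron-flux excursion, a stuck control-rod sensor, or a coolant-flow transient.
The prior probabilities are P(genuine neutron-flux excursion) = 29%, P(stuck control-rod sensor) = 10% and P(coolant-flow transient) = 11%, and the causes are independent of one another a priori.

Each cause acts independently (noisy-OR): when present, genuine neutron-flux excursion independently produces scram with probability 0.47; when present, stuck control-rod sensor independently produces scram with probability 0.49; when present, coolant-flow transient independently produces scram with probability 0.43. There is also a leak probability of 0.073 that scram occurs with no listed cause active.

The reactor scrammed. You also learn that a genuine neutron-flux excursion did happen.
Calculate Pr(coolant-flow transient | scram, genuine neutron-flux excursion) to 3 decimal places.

Under noisy-OR, P(scram | causes) = 1 − (1−0.073)·∏(1−qᵢ) over the active causes.
P(scram | genuine neutron-flux excursion) = 0.50869*0.9*0.89 + 0.719953*0.9*0.11 + 0.749432*0.1*0.89 + 0.857176*0.1*0.11 = 0.407461 + 0.071275 + 0.066699 + 0.009429 = 0.554864
Restricting to configurations with coolant-flow transient present: 0.071275 + 0.009429 = 0.080704.
Hence the posterior is 0.080704/0.554864 ≈ 0.145.

Pr(coolant-flow transient | scram, genuine neutron-flux excursion) ≈ 0.145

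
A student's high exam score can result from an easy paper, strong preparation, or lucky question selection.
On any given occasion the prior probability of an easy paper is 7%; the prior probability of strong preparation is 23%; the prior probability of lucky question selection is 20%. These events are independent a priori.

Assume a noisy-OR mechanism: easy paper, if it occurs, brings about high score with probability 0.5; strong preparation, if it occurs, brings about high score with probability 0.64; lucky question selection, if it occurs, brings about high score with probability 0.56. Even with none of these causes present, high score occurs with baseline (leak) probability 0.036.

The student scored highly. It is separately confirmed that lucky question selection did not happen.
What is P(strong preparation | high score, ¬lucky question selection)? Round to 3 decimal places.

Under noisy-OR, P(high score | causes) = 1 − (1−0.036)·∏(1−qᵢ) over the active causes.
Weight on strong preparation=true, given the evidence: 0.139668 + 0.013306 = 0.152974
Denominator P(high score | ¬lucky question selection): 0.036·0.93·0.77 + 0.65296·0.93·0.23 + 0.518·0.07·0.77 + 0.82648·0.07·0.23 = 0.206674
P(strong preparation | high score, ¬lucky question selection) = 0.152974/0.206674 ≈ 0.740

P(strong preparation | high score, ¬lucky question selection) ≈ 0.740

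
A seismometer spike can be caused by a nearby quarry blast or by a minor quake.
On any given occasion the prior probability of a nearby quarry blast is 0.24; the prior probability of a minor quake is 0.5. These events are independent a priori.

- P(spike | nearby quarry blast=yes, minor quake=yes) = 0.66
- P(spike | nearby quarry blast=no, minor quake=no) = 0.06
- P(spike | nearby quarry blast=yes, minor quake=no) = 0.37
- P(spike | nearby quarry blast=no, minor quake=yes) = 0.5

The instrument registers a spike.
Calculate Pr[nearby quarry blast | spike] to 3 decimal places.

P(spike) = 0.06×0.76×0.5 + 0.5×0.76×0.5 + 0.37×0.24×0.5 + 0.66×0.24×0.5 = 0.022800 + 0.190000 + 0.044400 + 0.079200 = 0.336400
Restricting to configurations with nearby quarry blast present: 0.044400 + 0.079200 = 0.123600.
P(nearby quarry blast | spike) = 0.123600 / 0.336400 ≈ 0.367

Pr[nearby quarry blast | spike] ≈ 0.367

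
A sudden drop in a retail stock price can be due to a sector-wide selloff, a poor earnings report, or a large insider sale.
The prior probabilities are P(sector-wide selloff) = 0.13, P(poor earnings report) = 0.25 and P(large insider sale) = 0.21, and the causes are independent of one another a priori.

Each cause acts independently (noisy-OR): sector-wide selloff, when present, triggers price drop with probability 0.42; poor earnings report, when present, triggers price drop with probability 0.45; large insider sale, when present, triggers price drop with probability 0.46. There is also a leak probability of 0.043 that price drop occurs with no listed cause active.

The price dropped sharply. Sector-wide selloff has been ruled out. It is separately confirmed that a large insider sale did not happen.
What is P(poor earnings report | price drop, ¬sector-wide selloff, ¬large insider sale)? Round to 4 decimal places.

P(poor earnings report | price drop, ¬sector-wide selloff, ¬large insider sale) ≈ 0.7859

Under noisy-OR, P(price drop | causes) = 1 − (1−0.043)·∏(1−qᵢ) over the active causes.
Weight on poor earnings report=true, given the evidence: 0.47365*0.25 = 0.118413
Normalizer over all consistent configurations: 0.043*0.75 + 0.47365*0.25 = 0.150663
Posterior = 0.118413 / 0.150663 ≈ 0.7859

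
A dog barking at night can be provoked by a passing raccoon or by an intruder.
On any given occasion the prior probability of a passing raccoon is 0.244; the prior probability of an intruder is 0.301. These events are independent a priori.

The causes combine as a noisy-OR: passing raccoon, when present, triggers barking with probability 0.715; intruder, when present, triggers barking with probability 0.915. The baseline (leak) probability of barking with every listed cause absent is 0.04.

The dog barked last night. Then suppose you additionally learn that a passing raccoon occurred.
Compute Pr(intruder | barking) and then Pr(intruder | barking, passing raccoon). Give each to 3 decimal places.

Under noisy-OR, P(barking | causes) = 1 − (1−0.04)·∏(1−qᵢ) over the active causes.
Numerator (weight on configurations with intruder): 0.208987 + 0.071736 = 0.280723
Denominator P(barking): 0.04×0.756×0.699 + 0.9184×0.756×0.301 + 0.7264×0.244×0.699 + 0.976744×0.244×0.301 = 0.425753
P(intruder | barking) = 0.280723/0.425753 ≈ 0.659

Now condition on the additional information:
Sum P(barking|·) weighted by the priors over both values of intruder:
  P(barking | passing raccoon) = 0.7264·0.699 + 0.976744·0.301
        = 0.507754 + 0.294000 = 0.801754
Configurations with intruder contribute 0.294000, so
  P(intruder | barking, passing raccoon) = 0.294000 / 0.801754 ≈ 0.367
Conditioning on passing raccoon lowers the posterior on intruder: the classic explaining-away effect in a common-effect structure.

Pr(intruder | barking) ≈ 0.659; Pr(intruder | barking, passing raccoon) ≈ 0.367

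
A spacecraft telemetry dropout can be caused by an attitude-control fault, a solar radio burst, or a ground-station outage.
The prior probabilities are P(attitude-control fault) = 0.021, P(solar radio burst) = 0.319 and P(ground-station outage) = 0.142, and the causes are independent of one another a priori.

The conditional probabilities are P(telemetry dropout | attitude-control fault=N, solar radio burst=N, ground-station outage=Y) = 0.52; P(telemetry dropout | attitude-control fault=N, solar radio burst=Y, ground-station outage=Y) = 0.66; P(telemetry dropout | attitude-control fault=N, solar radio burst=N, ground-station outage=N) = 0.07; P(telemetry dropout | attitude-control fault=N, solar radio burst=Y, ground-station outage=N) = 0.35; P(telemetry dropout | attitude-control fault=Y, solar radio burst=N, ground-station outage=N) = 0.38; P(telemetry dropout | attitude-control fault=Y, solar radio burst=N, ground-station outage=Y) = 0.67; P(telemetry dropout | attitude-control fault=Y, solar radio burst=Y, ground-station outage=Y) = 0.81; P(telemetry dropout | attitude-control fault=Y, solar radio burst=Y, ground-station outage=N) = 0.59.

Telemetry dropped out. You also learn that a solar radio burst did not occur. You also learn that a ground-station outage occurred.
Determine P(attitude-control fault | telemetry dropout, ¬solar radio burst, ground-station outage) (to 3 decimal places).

P(attitude-control fault | telemetry dropout, ¬solar radio burst, ground-station outage) ≈ 0.027

Weight on attitude-control fault=true, given the evidence: 0.67*0.021 = 0.014070
Normalizer over all consistent configurations: 0.52*0.979 + 0.67*0.021 = 0.523150
Posterior = 0.014070 / 0.523150 ≈ 0.027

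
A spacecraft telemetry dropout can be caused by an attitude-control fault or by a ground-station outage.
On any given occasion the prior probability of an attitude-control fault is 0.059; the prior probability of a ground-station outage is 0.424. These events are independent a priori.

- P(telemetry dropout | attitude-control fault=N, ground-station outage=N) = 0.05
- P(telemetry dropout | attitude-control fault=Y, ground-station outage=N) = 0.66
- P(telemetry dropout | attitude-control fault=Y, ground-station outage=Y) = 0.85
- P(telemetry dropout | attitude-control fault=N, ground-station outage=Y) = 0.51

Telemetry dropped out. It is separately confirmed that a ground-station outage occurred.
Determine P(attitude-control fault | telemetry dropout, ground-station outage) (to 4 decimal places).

P(attitude-control fault | telemetry dropout, ground-station outage) ≈ 0.0946

For the numerator, keep only attitude-control fault=true terms: 0.85*0.059 = 0.050150
Normalizer over all consistent configurations: 0.51*0.941 + 0.85*0.059 = 0.530060
P(attitude-control fault | telemetry dropout, ground-station outage) = 0.050150/0.530060 ≈ 0.0946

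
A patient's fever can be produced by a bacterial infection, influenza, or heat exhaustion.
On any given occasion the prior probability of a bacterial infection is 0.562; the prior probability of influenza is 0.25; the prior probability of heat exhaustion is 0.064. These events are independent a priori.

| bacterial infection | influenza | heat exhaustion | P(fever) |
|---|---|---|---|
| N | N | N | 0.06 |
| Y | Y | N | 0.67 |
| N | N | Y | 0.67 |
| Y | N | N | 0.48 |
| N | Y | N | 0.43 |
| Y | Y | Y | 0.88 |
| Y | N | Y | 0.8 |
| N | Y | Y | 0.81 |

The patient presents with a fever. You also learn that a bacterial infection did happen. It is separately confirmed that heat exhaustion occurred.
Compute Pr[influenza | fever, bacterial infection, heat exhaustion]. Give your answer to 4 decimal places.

Numerator (weight on configurations with influenza): 0.88·0.25 = 0.220000
The normalizing constant is 0.8·0.75 + 0.88·0.25 = 0.820000
Posterior = 0.220000 / 0.820000 ≈ 0.2683

Pr[influenza | fever, bacterial infection, heat exhaustion] ≈ 0.2683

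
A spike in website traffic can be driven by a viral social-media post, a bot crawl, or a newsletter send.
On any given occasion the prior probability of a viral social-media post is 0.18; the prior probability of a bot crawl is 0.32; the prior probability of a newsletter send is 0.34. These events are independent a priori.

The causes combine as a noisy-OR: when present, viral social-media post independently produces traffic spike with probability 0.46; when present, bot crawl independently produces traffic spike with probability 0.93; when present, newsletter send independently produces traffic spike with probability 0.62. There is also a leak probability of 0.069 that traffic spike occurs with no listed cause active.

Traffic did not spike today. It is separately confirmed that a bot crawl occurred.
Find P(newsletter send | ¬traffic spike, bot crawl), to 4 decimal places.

Under noisy-OR, P(traffic spike | causes) = 1 − (1−0.069)·∏(1−qᵢ) over the active causes.
Enumerate the 4 (viral social-media post, newsletter send) configurations and weight by the priors:
  P(¬traffic spike | bot crawl) = 0.06517*0.82*0.66 + 0.024765*0.82*0.34 + 0.035192*0.18*0.66 + 0.013373*0.18*0.34
        = 0.035270 + 0.006904 + 0.004181 + 0.000818 = 0.047173
The terms with newsletter send present sum to 0.007722, so
  P(newsletter send | ¬traffic spike, bot crawl) = 0.007722 / 0.047173 ≈ 0.1637

P(newsletter send | ¬traffic spike, bot crawl) ≈ 0.1637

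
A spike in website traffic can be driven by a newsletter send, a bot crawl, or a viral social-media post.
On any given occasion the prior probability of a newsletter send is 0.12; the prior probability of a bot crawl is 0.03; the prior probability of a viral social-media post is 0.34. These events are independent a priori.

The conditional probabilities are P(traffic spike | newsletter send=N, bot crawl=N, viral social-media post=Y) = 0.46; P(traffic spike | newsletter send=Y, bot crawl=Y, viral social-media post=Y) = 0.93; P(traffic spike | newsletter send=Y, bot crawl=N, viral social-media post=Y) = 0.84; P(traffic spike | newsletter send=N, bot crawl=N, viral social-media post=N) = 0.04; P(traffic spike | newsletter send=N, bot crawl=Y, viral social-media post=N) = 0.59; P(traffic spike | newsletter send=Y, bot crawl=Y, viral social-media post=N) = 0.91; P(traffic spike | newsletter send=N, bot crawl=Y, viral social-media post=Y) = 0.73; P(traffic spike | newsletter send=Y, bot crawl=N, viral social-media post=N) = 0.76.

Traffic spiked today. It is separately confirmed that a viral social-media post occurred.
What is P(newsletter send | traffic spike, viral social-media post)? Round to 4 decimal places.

P(newsletter send | traffic spike, viral social-media post) ≈ 0.1971

P(traffic spike | viral social-media post) = 0.46×0.88×0.97 + 0.73×0.88×0.03 + 0.84×0.12×0.97 + 0.93×0.12×0.03 = 0.392656 + 0.019272 + 0.097776 + 0.003348 = 0.513052
The newsletter send-present share is 0.097776 + 0.003348 = 0.101124.
Hence the posterior is 0.101124/0.513052 ≈ 0.1971.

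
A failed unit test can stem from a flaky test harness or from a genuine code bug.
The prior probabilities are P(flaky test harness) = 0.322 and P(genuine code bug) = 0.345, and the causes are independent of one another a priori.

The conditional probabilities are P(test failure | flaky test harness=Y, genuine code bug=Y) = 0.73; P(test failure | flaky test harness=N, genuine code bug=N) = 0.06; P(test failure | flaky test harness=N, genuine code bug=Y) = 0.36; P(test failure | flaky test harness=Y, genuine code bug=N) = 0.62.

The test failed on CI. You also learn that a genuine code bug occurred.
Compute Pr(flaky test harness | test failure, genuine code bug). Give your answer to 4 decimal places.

Pr(flaky test harness | test failure, genuine code bug) ≈ 0.4906

P(test failure | genuine code bug) = 0.36×0.678 + 0.73×0.322 = 0.244080 + 0.235060 = 0.479140
The flaky test harness-present share is 0.73×0.322 = 0.235060.
Hence the posterior is 0.235060/0.479140 ≈ 0.4906.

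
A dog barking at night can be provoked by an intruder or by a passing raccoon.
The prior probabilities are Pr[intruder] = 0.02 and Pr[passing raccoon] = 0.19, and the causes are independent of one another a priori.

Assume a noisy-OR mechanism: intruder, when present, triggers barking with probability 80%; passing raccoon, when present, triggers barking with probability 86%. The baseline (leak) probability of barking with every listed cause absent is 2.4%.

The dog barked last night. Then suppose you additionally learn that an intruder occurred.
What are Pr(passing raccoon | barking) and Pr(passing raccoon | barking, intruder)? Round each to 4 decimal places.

Under noisy-OR, P(barking | causes) = 1 − (1−0.024)·∏(1−qᵢ) over the active causes.
Numerator (weight on configurations with passing raccoon): 0.160758 + 0.003696 = 0.164454
Denominator P(barking): 0.024×0.98×0.81 + 0.86336×0.98×0.19 + 0.8048×0.02×0.81 + 0.972672×0.02×0.19 = 0.196543
P(passing raccoon | barking) = 0.164454/0.196543 ≈ 0.8367

Now condition on the additional information:
P(barking | intruder) = 0.8048×0.81 + 0.972672×0.19 = 0.651888 + 0.184808 = 0.836696
The passing raccoon-present share is 0.972672×0.19 = 0.184808.
Hence the posterior is 0.184808/0.836696 ≈ 0.2209.
— intruder explains away the evidence for passing raccoon.

Pr(passing raccoon | barking) ≈ 0.8367; Pr(passing raccoon | barking, intruder) ≈ 0.2209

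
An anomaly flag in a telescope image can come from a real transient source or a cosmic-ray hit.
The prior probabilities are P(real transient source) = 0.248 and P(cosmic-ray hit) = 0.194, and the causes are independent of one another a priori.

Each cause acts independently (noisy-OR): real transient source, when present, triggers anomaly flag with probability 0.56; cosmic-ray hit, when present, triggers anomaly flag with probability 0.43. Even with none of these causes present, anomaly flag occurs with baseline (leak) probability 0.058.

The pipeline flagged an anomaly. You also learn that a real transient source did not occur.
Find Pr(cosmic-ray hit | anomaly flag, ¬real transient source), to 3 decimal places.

Under noisy-OR, P(anomaly flag | causes) = 1 − (1−0.058)·∏(1−qᵢ) over the active causes.
For the numerator, keep only cosmic-ray hit=true terms: 0.46306·0.194 = 0.089834
Normalizer over all consistent configurations: 0.058·0.806 + 0.46306·0.194 = 0.136582
P(cosmic-ray hit | anomaly flag, ¬real transient source) = 0.089834/0.136582 ≈ 0.658

Pr(cosmic-ray hit | anomaly flag, ¬real transient source) ≈ 0.658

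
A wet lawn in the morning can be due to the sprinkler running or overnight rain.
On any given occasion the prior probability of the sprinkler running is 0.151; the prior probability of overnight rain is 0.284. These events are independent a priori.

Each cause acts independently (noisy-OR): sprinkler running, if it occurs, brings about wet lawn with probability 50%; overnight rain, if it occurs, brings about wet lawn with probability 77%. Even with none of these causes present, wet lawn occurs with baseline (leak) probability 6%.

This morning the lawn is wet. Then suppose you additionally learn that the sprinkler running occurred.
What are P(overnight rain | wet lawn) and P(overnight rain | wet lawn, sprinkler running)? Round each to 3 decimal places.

P(overnight rain | wet lawn) ≈ 0.708; P(overnight rain | wet lawn, sprinkler running) ≈ 0.400

Under noisy-OR, P(wet lawn | causes) = 1 − (1−0.06)·∏(1−qᵢ) over the active causes.
P(wet lawn) = 0.06×0.849×0.716 + 0.7838×0.849×0.284 + 0.53×0.151×0.716 + 0.8919×0.151×0.284 = 0.036473 + 0.188987 + 0.057301 + 0.038248 = 0.321009
Of this, 0.227235 comes from 0.188987 + 0.038248 (the overnight rain=true cases).
P(overnight rain | wet lawn) = 0.227235 / 0.321009 ≈ 0.708

With the extra evidence:
P(wet lawn | sprinkler running) = 0.53·0.716 + 0.8919·0.284 = 0.379480 + 0.253300 = 0.632780
Restricting to configurations with overnight rain present: 0.8919·0.284 = 0.253300.
So P(overnight rain | wet lawn, sprinkler running) = 0.253300/0.632780 ≈ 0.400.
Conditioning on sprinkler running lowers the posterior on overnight rain: the classic explaining-away effect in a common-effect structure.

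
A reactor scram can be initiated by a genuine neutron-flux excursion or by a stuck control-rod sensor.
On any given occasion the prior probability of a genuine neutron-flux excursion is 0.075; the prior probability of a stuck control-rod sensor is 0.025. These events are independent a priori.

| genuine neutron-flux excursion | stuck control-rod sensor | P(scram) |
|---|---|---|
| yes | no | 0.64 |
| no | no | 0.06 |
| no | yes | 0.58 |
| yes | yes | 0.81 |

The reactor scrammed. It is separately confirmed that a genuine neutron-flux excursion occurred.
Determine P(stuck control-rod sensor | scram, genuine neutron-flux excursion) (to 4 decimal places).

P(stuck control-rod sensor | scram, genuine neutron-flux excursion) ≈ 0.0314

For the numerator, keep only stuck control-rod sensor=true terms: 0.81*0.025 = 0.020250
The normalizing constant is 0.64*0.975 + 0.81*0.025 = 0.644250
P(stuck control-rod sensor | scram, genuine neutron-flux excursion) = 0.020250/0.644250 ≈ 0.0314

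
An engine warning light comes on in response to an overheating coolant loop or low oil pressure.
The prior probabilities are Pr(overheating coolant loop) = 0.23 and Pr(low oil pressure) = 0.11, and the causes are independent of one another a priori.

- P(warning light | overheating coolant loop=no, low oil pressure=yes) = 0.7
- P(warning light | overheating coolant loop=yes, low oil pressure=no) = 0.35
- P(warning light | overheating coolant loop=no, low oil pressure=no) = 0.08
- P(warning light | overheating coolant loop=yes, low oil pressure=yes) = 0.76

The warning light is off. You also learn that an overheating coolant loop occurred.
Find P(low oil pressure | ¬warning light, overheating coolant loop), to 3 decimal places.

Numerator (weight on configurations with low oil pressure): 0.24×0.11 = 0.026400
The normalizing constant is 0.65×0.89 + 0.24×0.11 = 0.604900
P(low oil pressure | ¬warning light, overheating coolant loop) = 0.026400/0.604900 ≈ 0.044

P(low oil pressure | ¬warning light, overheating coolant loop) ≈ 0.044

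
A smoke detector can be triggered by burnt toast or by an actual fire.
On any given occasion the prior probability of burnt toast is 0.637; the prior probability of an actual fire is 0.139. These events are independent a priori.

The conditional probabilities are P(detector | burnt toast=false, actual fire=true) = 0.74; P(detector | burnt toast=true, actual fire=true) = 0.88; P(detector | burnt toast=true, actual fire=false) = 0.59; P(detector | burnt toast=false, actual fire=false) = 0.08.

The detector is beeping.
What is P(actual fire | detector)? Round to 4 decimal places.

Sum P(detector|·) weighted by the priors over the 4 (burnt toast, actual fire) configurations:
  P(detector) = 0.08·0.363·0.861 + 0.74·0.363·0.139 + 0.59·0.637·0.861 + 0.88·0.637·0.139
        = 0.025003 + 0.037338 + 0.323590 + 0.077918 = 0.463849
The terms with actual fire present sum to 0.115256, so
  P(actual fire | detector) = 0.115256 / 0.463849 ≈ 0.2485

P(actual fire | detector) ≈ 0.2485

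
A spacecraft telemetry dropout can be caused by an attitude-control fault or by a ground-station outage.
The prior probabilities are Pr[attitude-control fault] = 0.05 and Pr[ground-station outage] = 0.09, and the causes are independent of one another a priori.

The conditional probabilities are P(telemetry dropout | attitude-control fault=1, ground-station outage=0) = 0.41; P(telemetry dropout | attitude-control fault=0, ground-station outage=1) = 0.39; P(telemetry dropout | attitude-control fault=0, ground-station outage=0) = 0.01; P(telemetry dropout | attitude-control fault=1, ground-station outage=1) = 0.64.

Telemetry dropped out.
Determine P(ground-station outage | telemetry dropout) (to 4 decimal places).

P(telemetry dropout) = 0.01·0.95·0.91 + 0.39·0.95·0.09 + 0.41·0.05·0.91 + 0.64·0.05·0.09 = 0.008645 + 0.033345 + 0.018655 + 0.002880 = 0.063525
Restricting to configurations with ground-station outage present: 0.033345 + 0.002880 = 0.036225.
P(ground-station outage | telemetry dropout) = 0.036225 / 0.063525 ≈ 0.5702

P(ground-station outage | telemetry dropout) ≈ 0.5702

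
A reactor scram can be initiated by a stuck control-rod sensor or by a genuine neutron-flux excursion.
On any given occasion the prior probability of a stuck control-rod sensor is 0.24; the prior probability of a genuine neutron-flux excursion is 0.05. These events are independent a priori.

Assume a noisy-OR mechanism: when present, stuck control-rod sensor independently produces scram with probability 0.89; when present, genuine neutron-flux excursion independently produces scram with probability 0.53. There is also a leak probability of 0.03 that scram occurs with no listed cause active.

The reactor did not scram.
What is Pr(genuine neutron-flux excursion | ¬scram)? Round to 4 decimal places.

Pr(genuine neutron-flux excursion | ¬scram) ≈ 0.0241

Under noisy-OR, P(scram | causes) = 1 − (1−0.03)·∏(1−qᵢ) over the active causes.
For the numerator, keep only genuine neutron-flux excursion=true terms: 0.017324 + 0.000602 = 0.017926
Denominator P(¬scram): 0.97·0.76·0.95 + 0.4559·0.76·0.05 + 0.1067·0.24·0.95 + 0.050149·0.24·0.05 = 0.742594
Posterior = 0.017926 / 0.742594 ≈ 0.0241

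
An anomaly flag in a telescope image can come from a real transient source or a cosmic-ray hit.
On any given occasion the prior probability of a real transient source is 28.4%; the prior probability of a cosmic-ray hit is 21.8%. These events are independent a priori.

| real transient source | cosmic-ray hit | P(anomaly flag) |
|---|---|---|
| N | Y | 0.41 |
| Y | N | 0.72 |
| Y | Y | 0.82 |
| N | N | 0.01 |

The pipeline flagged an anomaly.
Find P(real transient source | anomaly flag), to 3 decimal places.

P(real transient source | anomaly flag) ≈ 0.752

P(anomaly flag) = 0.01*0.716*0.782 + 0.41*0.716*0.218 + 0.72*0.284*0.782 + 0.82*0.284*0.218 = 0.005599 + 0.063996 + 0.159903 + 0.050768 = 0.280266
Restricting to configurations with real transient source present: 0.159903 + 0.050768 = 0.210671.
So P(real transient source | anomaly flag) = 0.210671/0.280266 ≈ 0.752.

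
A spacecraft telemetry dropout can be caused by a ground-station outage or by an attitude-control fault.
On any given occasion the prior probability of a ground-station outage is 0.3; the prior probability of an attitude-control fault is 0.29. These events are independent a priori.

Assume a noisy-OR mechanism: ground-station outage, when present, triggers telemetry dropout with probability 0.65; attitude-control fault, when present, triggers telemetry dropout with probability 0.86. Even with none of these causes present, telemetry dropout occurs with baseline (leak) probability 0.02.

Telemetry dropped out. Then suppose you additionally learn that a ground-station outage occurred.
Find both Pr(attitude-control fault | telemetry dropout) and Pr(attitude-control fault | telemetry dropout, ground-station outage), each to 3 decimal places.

Under noisy-OR, P(telemetry dropout | causes) = 1 − (1−0.02)·∏(1−qᵢ) over the active causes.
Numerator (weight on configurations with attitude-control fault): 0.175148 + 0.082822 = 0.257970
The normalizing constant is 0.02·0.7·0.71 + 0.8628·0.7·0.29 + 0.657·0.3·0.71 + 0.95198·0.3·0.29 = 0.407851
Posterior = 0.257970 / 0.407851 ≈ 0.633

With the extra evidence:
Sum P(telemetry dropout|·) weighted by the priors over both values of attitude-control fault:
  P(telemetry dropout | ground-station outage) = 0.657×0.71 + 0.95198×0.29
        = 0.466470 + 0.276074 = 0.742544
The terms with attitude-control fault present sum to 0.276074, so
  P(attitude-control fault | telemetry dropout, ground-station outage) = 0.276074 / 0.742544 ≈ 0.372
— ground-station outage explains away the evidence for attitude-control fault.

Pr(attitude-control fault | telemetry dropout) ≈ 0.633; Pr(attitude-control fault | telemetry dropout, ground-station outage) ≈ 0.372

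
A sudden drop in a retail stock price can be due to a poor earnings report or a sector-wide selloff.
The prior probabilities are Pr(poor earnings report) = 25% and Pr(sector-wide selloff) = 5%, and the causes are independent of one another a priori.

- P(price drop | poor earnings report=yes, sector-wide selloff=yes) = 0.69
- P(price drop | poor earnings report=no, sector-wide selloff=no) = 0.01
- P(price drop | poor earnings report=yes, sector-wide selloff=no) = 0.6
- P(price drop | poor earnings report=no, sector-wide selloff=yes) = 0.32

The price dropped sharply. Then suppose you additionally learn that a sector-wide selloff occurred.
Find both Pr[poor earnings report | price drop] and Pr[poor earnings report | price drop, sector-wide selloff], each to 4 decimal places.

Pr[poor earnings report | price drop] ≈ 0.8877; Pr[poor earnings report | price drop, sector-wide selloff] ≈ 0.4182

P(price drop) = 0.01·0.75·0.95 + 0.32·0.75·0.05 + 0.6·0.25·0.95 + 0.69·0.25·0.05 = 0.007125 + 0.012000 + 0.142500 + 0.008625 = 0.170250
The poor earnings report-present share is 0.142500 + 0.008625 = 0.151125.
Hence the posterior is 0.151125/0.170250 ≈ 0.8877.

With the extra evidence:
P(price drop | sector-wide selloff) = 0.32×0.75 + 0.69×0.25 = 0.240000 + 0.172500 = 0.412500
The poor earnings report-present share is 0.69×0.25 = 0.172500.
So P(poor earnings report | price drop, sector-wide selloff) = 0.172500/0.412500 ≈ 0.4182.
The drop from 0.8877 to 0.4182 is the explaining-away (discounting) effect.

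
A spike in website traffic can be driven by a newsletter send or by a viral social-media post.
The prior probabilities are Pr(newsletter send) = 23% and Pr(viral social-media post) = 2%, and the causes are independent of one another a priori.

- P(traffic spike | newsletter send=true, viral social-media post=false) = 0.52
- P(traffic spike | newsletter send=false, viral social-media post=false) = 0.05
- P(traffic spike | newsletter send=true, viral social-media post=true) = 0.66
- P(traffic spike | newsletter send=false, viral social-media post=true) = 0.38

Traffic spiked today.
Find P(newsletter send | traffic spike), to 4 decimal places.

P(newsletter send | traffic spike) ≈ 0.7340

Sum P(traffic spike|·) weighted by the priors over the 4 (newsletter send, viral social-media post) configurations:
  P(traffic spike) = 0.05×0.77×0.98 + 0.38×0.77×0.02 + 0.52×0.23×0.98 + 0.66×0.23×0.02
        = 0.037730 + 0.005852 + 0.117208 + 0.003036 = 0.163826
The terms with newsletter send present sum to 0.120244, so
  P(newsletter send | traffic spike) = 0.120244 / 0.163826 ≈ 0.7340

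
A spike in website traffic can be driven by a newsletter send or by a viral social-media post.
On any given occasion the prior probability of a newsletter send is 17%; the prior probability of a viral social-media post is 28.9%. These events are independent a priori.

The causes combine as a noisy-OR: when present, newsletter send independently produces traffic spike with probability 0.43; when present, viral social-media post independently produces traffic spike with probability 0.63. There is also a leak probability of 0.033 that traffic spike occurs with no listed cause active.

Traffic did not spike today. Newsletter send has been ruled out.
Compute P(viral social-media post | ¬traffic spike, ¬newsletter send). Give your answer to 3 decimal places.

Under noisy-OR, P(traffic spike | causes) = 1 − (1−0.033)·∏(1−qᵢ) over the active causes.
Numerator (weight on configurations with viral social-media post): 0.35779·0.289 = 0.103401
Normalizer over all consistent configurations: 0.967·0.711 + 0.35779·0.289 = 0.790938
P(viral social-media post | ¬traffic spike, ¬newsletter send) = 0.103401/0.790938 ≈ 0.131

P(viral social-media post | ¬traffic spike, ¬newsletter send) ≈ 0.131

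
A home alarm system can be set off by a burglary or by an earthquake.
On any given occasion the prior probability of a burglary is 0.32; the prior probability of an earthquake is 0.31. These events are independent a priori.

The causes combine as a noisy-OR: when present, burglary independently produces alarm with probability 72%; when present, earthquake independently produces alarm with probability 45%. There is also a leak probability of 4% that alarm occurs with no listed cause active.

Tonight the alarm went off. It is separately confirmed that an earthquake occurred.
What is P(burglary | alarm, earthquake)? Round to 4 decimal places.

Under noisy-OR, P(alarm | causes) = 1 − (1−0.04)·∏(1−qᵢ) over the active causes.
P(alarm | earthquake) = 0.472*0.68 + 0.85216*0.32 = 0.320960 + 0.272691 = 0.593651
Of this, 0.272691 comes from 0.85216*0.32 (the burglary=true cases).
So P(burglary | alarm, earthquake) = 0.272691/0.593651 ≈ 0.4593.

P(burglary | alarm, earthquake) ≈ 0.4593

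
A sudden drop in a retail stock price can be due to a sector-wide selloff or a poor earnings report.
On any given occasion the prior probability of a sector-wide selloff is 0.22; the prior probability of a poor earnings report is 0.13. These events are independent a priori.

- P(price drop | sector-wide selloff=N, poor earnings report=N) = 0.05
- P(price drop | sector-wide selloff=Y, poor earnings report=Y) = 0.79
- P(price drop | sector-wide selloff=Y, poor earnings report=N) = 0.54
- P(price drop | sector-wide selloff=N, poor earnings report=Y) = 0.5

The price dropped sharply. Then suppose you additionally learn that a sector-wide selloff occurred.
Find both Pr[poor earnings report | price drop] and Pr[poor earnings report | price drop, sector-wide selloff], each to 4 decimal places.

Pr[poor earnings report | price drop] ≈ 0.3481; Pr[poor earnings report | price drop, sector-wide selloff] ≈ 0.1794

Sum P(price drop|·) weighted by the priors over the 4 (sector-wide selloff, poor earnings report) configurations:
  P(price drop) = 0.05×0.78×0.87 + 0.5×0.78×0.13 + 0.54×0.22×0.87 + 0.79×0.22×0.13
        = 0.033930 + 0.050700 + 0.103356 + 0.022594 = 0.210580
Configurations with poor earnings report contribute 0.073294, so
  P(poor earnings report | price drop) = 0.073294 / 0.210580 ≈ 0.3481

With the extra evidence:
Weight on poor earnings report=true, given the evidence: 0.79*0.13 = 0.102700
Normalizer over all consistent configurations: 0.54*0.87 + 0.79*0.13 = 0.572500
P(poor earnings report | price drop, sector-wide selloff) = 0.102700/0.572500 ≈ 0.1794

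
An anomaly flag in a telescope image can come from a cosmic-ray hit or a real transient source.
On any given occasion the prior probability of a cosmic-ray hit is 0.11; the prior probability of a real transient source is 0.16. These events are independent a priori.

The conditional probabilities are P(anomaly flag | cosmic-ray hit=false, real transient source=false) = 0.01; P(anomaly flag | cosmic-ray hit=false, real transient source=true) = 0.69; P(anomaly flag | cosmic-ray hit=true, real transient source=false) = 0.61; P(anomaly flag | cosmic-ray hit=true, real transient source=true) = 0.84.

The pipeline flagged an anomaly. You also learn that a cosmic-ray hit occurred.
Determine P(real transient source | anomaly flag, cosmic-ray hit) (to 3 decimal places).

For the numerator, keep only real transient source=true terms: 0.84*0.16 = 0.134400
Denominator P(anomaly flag | cosmic-ray hit): 0.61*0.84 + 0.84*0.16 = 0.646800
Posterior = 0.134400 / 0.646800 ≈ 0.208

P(real transient source | anomaly flag, cosmic-ray hit) ≈ 0.208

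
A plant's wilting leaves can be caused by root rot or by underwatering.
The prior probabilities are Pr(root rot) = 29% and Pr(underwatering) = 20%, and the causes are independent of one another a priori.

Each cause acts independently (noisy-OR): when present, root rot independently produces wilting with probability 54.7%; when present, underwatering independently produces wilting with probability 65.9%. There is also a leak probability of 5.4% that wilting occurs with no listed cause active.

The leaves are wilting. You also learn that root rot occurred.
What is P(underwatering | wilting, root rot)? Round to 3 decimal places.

Under noisy-OR, P(wilting | causes) = 1 − (1−0.054)·∏(1−qᵢ) over the active causes.
Enumerate both values of underwatering and weight by the priors:
  P(wilting | root rot) = 0.571462*0.8 + 0.853869*0.2
        = 0.457170 + 0.170774 = 0.627944
Keeping only the underwatering-present terms gives 0.170774, so
  P(underwatering | wilting, root rot) = 0.170774 / 0.627944 ≈ 0.272

P(underwatering | wilting, root rot) ≈ 0.272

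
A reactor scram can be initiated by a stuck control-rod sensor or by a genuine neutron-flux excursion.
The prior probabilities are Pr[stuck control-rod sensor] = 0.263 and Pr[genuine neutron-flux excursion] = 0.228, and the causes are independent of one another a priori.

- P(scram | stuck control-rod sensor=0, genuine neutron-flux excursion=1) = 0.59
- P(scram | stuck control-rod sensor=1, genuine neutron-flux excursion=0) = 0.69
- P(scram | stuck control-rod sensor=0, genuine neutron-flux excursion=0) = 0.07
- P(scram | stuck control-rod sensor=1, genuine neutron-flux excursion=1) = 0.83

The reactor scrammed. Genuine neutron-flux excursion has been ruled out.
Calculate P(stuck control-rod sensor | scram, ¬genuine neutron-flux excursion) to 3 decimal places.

By total probability over both values of stuck control-rod sensor:
  P(scram | ¬genuine neutron-flux excursion) = 0.07·0.737 + 0.69·0.263
        = 0.051590 + 0.181470 = 0.233060
The terms with stuck control-rod sensor present sum to 0.181470, so
  P(stuck control-rod sensor | scram, ¬genuine neutron-flux excursion) = 0.181470 / 0.233060 ≈ 0.779

P(stuck control-rod sensor | scram, ¬genuine neutron-flux excursion) ≈ 0.779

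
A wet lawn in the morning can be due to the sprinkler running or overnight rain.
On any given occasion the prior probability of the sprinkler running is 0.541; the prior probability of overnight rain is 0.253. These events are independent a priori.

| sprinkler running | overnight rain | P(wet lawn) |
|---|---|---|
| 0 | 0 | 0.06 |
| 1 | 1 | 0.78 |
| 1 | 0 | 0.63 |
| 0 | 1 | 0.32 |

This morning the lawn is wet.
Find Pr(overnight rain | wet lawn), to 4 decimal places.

Pr(overnight rain | wet lawn) ≈ 0.3434

By total probability over the 4 (sprinkler running, overnight rain) configurations:
  P(wet lawn) = 0.06*0.459*0.747 + 0.32*0.459*0.253 + 0.63*0.541*0.747 + 0.78*0.541*0.253
        = 0.020572 + 0.037161 + 0.254600 + 0.106761 = 0.419094
Configurations with overnight rain contribute 0.143922, so
  P(overnight rain | wet lawn) = 0.143922 / 0.419094 ≈ 0.3434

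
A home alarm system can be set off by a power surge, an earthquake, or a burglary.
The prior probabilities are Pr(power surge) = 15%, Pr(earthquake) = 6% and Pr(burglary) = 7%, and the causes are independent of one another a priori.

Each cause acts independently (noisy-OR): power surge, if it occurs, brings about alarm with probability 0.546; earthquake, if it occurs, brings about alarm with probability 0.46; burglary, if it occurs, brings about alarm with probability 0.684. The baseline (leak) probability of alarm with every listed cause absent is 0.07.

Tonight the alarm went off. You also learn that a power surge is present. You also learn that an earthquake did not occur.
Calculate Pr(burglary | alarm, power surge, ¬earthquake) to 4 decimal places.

Under noisy-OR, P(alarm | causes) = 1 − (1−0.07)·∏(1−qᵢ) over the active causes.
Sum P(alarm|·) weighted by the priors over both values of burglary:
  P(alarm | power surge, ¬earthquake) = 0.57778*0.93 + 0.866578*0.07
        = 0.537335 + 0.060660 = 0.597995
Configurations with burglary contribute 0.060660, so
  P(burglary | alarm, power surge, ¬earthquake) = 0.060660 / 0.597995 ≈ 0.1014

Pr(burglary | alarm, power surge, ¬earthquake) ≈ 0.1014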